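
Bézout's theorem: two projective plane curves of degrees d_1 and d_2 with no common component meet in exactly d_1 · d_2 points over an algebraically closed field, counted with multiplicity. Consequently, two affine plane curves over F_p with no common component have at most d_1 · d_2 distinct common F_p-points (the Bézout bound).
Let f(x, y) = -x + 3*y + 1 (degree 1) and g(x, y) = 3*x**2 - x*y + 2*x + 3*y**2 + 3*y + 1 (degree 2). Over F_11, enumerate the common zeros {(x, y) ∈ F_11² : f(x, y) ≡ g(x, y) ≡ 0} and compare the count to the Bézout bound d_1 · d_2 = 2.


Common zeros: ∅; count = 0; Bézout bound = 2.

deg(f) = 1, deg(g) = 2, so Bézout bound = 2.
Scan x ∈ F_11. For each x, list the y ∈ F_11 with f(x, y) ≡ 0 and those with g(x, y) ≡ 0 (mod 11); the common zeros in that column are the intersection.
  x = 0: f ≡ 0 at y ∈ {7}; g ≡ 0 at y ∈ ∅; common: ∅.
  x = 1: f ≡ 0 at y ∈ {0}; g ≡ 0 at y ∈ {1, 2}; common: ∅.
  x = 2: f ≡ 0 at y ∈ {4}; g ≡ 0 at y ∈ ∅; common: ∅.
  x = 3: f ≡ 0 at y ∈ {8}; g ≡ 0 at y ∈ ∅; common: ∅.
  x = 4: f ≡ 0 at y ∈ {1}; g ≡ 0 at y ∈ ∅; common: ∅.
  x = 5: f ≡ 0 at y ∈ {5}; g ≡ 0 at y ∈ ∅; common: ∅.
  x = 6: f ≡ 0 at y ∈ {9}; g ≡ 0 at y ∈ {0, 1}; common: ∅.
  x = 7: f ≡ 0 at y ∈ {2}; g ≡ 0 at y ∈ ∅; common: ∅.
  x = 8: f ≡ 0 at y ∈ {6}; g ≡ 0 at y ∈ {0, 9}; common: ∅.
  x = 9: f ≡ 0 at y ∈ {10}; g ≡ 0 at y ∈ {4, 9}; common: ∅.
  x = 10: f ≡ 0 at y ∈ {3}; g ≡ 0 at y ∈ {2, 4}; common: ∅.
Collecting: common zeros = ∅, so the count is 0.
Comparison with the Bézout bound: 0 ≤ 2 = deg(f)·deg(g), as expected for curves with no common component (the affine F_11-count falls short of the bound because intersections may lie at infinity, over extension fields, or carry multiplicity).


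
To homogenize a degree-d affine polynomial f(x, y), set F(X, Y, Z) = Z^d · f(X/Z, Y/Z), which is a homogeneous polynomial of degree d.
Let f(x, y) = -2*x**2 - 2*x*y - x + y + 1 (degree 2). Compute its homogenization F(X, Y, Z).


F(X, Y, Z) = -2*X**2 - 2*X*Y - X*Z + Y*Z + Z**2

deg(f) = 2.
Substitute x = X/Z, y = Y/Z into f, then multiply by Z^2.
  monomial -2·x^2·y^0 ↦ -2·X^2·Y^0·Z^0.
  monomial -2·x^1·y^1 ↦ -2·X^1·Y^1·Z^0.
  monomial -1·x^1·y^0 ↦ -1·X^1·Y^0·Z^1.
  monomial 1·x^0·y^1 ↦ 1·X^0·Y^1·Z^1.
  monomial 1·x^0·y^0 ↦ 1·X^0·Y^0·Z^2.
Collecting: F(X, Y, Z) = -2*X**2 - 2*X*Y - X*Z + Y*Z + Z**2.


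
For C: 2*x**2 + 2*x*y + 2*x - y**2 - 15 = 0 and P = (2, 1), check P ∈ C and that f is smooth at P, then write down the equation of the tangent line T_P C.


Tangent line at P: 12*x + 2*y - 26 = 0.

Step 1: f(2, 1) = 0, so P lies on C.
Step 2: partial derivatives
  f_x(x, y) = 4*x + 2*y + 2, f_y(x, y) = 2*x - 2*y.
  f_x(P) = 12, f_y(P) = 2 (gradient nonzero, so P is smooth).
Step 3: tangent line at P: 12·(x − 2) + 2·(y − 1) = 0.
Expanding: 12*x + 2*y - 26 = 0.


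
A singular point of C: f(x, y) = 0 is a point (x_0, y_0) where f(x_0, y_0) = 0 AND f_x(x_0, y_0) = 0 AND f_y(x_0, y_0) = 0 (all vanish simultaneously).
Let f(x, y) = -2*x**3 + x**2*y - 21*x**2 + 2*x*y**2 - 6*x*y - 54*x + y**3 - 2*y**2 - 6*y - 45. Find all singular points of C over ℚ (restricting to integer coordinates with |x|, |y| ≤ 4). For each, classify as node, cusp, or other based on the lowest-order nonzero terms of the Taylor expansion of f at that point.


Singular points: {(-3, 3)}; classification: cusp.

Compute partial derivatives:
  f_x = -6*x**2 + 2*x*y - 42*x + 2*y**2 - 6*y - 54.
  f_y = x**2 + 4*x*y - 6*x + 3*y**2 - 4*y - 6.
Scan x_0 ∈ {−4, ..., 4}. For each x_0, f_y(x_0, y) is a polynomial in y; find its integer roots y ∈ {−4, ..., 4}, then test f_x and f at those candidates.
  x = -4: f_y(-4, y) = 3*y**2 - 20*y + 34; no integer root y with |y| ≤ 4.
  x = -3: f_y(-3, y) = 3*y**2 - 16*y + 21; vanishes at y ∈ {3}. (-3, 3): f_x = 0, f = 0 — SINGULAR.
  x = -2: f_y(-2, y) = 3*y**2 - 12*y + 10; no integer root y with |y| ≤ 4.
  x = -1: f_y(-1, y) = 3*y**2 - 8*y + 1; no integer root y with |y| ≤ 4.
  x = 0: f_y(0, y) = 3*y**2 - 4*y - 6; no integer root y with |y| ≤ 4.
  x = 1: f_y(1, y) = 3*y**2 - 11; no integer root y with |y| ≤ 4.
  x = 2: f_y(2, y) = 3*y**2 + 4*y - 14; no integer root y with |y| ≤ 4.
  x = 3: f_y(3, y) = 3*y**2 + 8*y - 15; no integer root y with |y| ≤ 4.
  x = 4: f_y(4, y) = 3*y**2 + 12*y - 14; no integer root y with |y| ≤ 4.
Only singular point on the grid: (-3, 3).
Classify: substitute x = -3 + u, y = 3 + v and expand: f = -2*u**3 + u**2*v + 2*u*v**2 + v**3 + v**2.
No constant or linear terms (consistent with a singular point). Quadratic part: v**2. Cubic part: -2*u**3 + u**2*v + 2*u*v**2 + v**3.
The quadratic part v**2 is a perfect square, so there is a single (double) tangent line v = 0, i.e. y = 3. Restricting the cubic part to that line (v = 0) leaves -2*u**3 ≠ 0, so f is not divisible by v and the branch is v² ≈ 2*u**3 to lowest order — this is a cusp.
Classification: cusp.


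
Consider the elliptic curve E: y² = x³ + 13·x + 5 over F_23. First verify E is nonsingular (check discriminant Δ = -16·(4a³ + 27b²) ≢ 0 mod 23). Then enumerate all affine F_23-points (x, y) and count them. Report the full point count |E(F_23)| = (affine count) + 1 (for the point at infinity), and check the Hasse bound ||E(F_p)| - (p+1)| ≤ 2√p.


Affine points = {(2, 4), (2, 19), (3, 5), (3, 18), (4, 11), (4, 12), (6, 0), (7, 5), (7, 18), (8, 0), (9, 0), (10, 10), (10, 13), (12, 7), (12, 16), (13, 5), (13, 18), (16, 10), (16, 13), (19, 2), (19, 21), (20, 10), (20, 13)}; affine count = 23; |E(F_23)| = 24.

Discriminant check: Δ ∝ 4a³ + 27b² = 4·13³ + 27·5² = 4·2197 + 27·25 ≡ 10 (mod 23). Nonzero ⇒ E is nonsingular.
For each x ∈ F_23, compute rhs = x³ + 13·x + 5 mod 23, then count y ∈ F_23 with y² ≡ rhs.
  x = 0: rhs = 5, matching y values: none (0 points).
  x = 1: rhs = 19, matching y values: none (0 points).
  x = 2: rhs = 16, matching y values: 4, 19 (2 points).
  x = 3: rhs = 2, matching y values: 5, 18 (2 points).
  x = 4: rhs = 6, matching y values: 11, 12 (2 points).
  x = 5: rhs = 11, matching y values: none (0 points).
  x = 6: rhs = 0, matching y values: 0 (1 points).
  x = 7: rhs = 2, matching y values: 5, 18 (2 points).
  x = 8: rhs = 0, matching y values: 0 (1 points).
  x = 9: rhs = 0, matching y values: 0 (1 points).
  x = 10: rhs = 8, matching y values: 10, 13 (2 points).
  x = 11: rhs = 7, matching y values: none (0 points).
  x = 12: rhs = 3, matching y values: 7, 16 (2 points).
  x = 13: rhs = 2, matching y values: 5, 18 (2 points).
  x = 14: rhs = 10, matching y values: none (0 points).
  x = 15: rhs = 10, matching y values: none (0 points).
  x = 16: rhs = 8, matching y values: 10, 13 (2 points).
  x = 17: rhs = 10, matching y values: none (0 points).
  x = 18: rhs = 22, matching y values: none (0 points).
  x = 19: rhs = 4, matching y values: 2, 21 (2 points).
  x = 20: rhs = 8, matching y values: 10, 13 (2 points).
  x = 21: rhs = 17, matching y values: none (0 points).
  x = 22: rhs = 14, matching y values: none (0 points).
Total affine count: 23.
Full point count |E(F_23)| = 23 + 1 = 24.
Hasse bound: |24 − (23+1)| = |0| = 0 ≤ 2√23 ≈ 9.5917 ✓.


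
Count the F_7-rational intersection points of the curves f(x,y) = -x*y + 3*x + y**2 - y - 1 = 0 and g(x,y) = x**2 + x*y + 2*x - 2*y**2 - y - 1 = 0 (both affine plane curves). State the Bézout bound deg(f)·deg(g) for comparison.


Common zeros: {(5, 6), (6, 2)}; count = 2; Bézout bound = 4.

deg(f) = 2, deg(g) = 2, so Bézout bound = 4.
Scan x ∈ F_7. For each x, list the y ∈ F_7 with f(x, y) ≡ 0 and those with g(x, y) ≡ 0 (mod 7); the common zeros in that column are the intersection.
  x = 0: f ≡ 0 at y ∈ ∅; g ≡ 0 at y ∈ {5}; common: ∅.
  x = 1: f ≡ 0 at y ∈ ∅; g ≡ 0 at y ∈ {1, 6}; common: ∅.
  x = 2: f ≡ 0 at y ∈ ∅; g ≡ 0 at y ∈ {0, 4}; common: ∅.
  x = 3: f ≡ 0 at y ∈ ∅; g ≡ 0 at y ∈ {0, 1}; common: ∅.
  x = 4: f ≡ 0 at y ∈ {1, 4}; g ≡ 0 at y ∈ {2, 3}; common: ∅.
  x = 5: f ≡ 0 at y ∈ {0, 6}; g ≡ 0 at y ∈ {3, 6}; common: {6}.
  x = 6: f ≡ 0 at y ∈ {2, 5}; g ≡ 0 at y ∈ {2, 4}; common: {2}.
Collecting: common zeros = {(5, 6), (6, 2)}, so the count is 2.
Comparison with the Bézout bound: 2 ≤ 4 = deg(f)·deg(g), as expected for curves with no common component (the affine F_7-count falls short of the bound because intersections may lie at infinity, over extension fields, or carry multiplicity).


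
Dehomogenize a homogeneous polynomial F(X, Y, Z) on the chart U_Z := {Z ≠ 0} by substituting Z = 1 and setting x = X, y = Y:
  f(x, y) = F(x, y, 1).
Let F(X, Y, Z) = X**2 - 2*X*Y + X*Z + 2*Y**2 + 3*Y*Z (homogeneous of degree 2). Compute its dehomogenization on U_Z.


f(x, y) = x**2 - 2*x*y + x + 2*y**2 + 3*y

On U_Z we set Z = 1. Each monomial c·X^i·Y^j·Z^k in F becomes c·x^i·y^j·1^k = c·x^i·y^j.
Substituting Z = 1: F(X, Y, 1) = x**2 - 2*x*y + x + 2*y**2 + 3*y.
Note: deg(f) ≤ deg(F) = 2; strict inequality happens when F is divisible by Z (lost terms).


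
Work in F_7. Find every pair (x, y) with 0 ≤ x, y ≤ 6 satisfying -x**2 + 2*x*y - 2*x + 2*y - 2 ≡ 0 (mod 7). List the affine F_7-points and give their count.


Affine F_7-points: {(0, 1), (1, 3), (2, 4), (3, 3), (4, 4), (5, 6)}; count = 6.

For each of the 49 pairs (x, y) ∈ F_7², evaluate f(x, y) mod 7. Record the zeros.
  x = 0: [0↦5, 1↦0, 2↦2, 3↦4, 4↦6, 5↦1, 6↦3]  zeros at y ∈ {1}
  x = 1: [0↦2, 1↦6, 2↦3, 3↦0, 4↦4, 5↦1, 6↦5]  zeros at y ∈ {3}
  x = 2: [0↦4, 1↦3, 2↦2, 3↦1, 4↦0, 5↦6, 6↦5]  zeros at y ∈ {4}
  x = 3: [0↦4, 1↦5, 2↦6, 3↦0, 4↦1, 5↦2, 6↦3]  zeros at y ∈ {3}
  x = 4: [0↦2, 1↦5, 2↦1, 3↦4, 4↦0, 5↦3, 6↦6]  zeros at y ∈ {4}
  x = 5: [0↦5, 1↦3, 2↦1, 3↦6, 4↦4, 5↦2, 6↦0]  zeros at y ∈ {6}
  x = 6: [0↦6, 1↦6, 2↦6, 3↦6, 4↦6, 5↦6, 6↦6]  zeros at y ∈ ∅
Collecting zeros: affine points = {(0, 1), (1, 3), (2, 4), (3, 3), (4, 4), (5, 6)}.
Total count |C(F_7)_aff| = 6.


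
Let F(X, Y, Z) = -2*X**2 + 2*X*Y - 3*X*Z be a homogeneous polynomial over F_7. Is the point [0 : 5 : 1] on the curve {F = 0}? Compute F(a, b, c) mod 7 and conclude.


F(0,5,1) ≡ 0 (mod 7); P is on the curve.

Evaluate F(0, 5, 1) term-by-term (mod 7).
  -2*X**2 ↦ -2·0·1·1 = 0
  2*X*Y ↦ 2·0·5·1 = 0
  -3*X*Z ↦ -3·0·1·1 = 0
Sum: F(0, 5, 1) = (0) + (0) + (0) = 0.
Reducing mod 7: 0 ≡ 0 (mod 7).
Since F(a, b, c) ≡ 0 (mod 7), P lies on the curve.


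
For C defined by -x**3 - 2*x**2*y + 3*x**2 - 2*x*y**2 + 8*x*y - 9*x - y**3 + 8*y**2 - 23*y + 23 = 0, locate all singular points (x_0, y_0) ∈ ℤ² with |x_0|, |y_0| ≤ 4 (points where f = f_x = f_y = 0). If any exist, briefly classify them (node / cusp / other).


Singular points: {(-1, 3)}; classification: cusp.

Compute partial derivatives:
  f_x = -3*x**2 - 4*x*y + 6*x - 2*y**2 + 8*y - 9.
  f_y = -2*x**2 - 4*x*y + 8*x - 3*y**2 + 16*y - 23.
Scan x_0 ∈ {−4, ..., 4}. For each x_0, f_y(x_0, y) is a polynomial in y; find its integer roots y ∈ {−4, ..., 4}, then test f_x and f at those candidates.
  x = -4: f_y(-4, y) = -3*y**2 + 32*y - 87; no integer root y with |y| ≤ 4.
  x = -3: f_y(-3, y) = -3*y**2 + 28*y - 65; no integer root y with |y| ≤ 4.
  x = -2: f_y(-2, y) = -3*y**2 + 24*y - 47; no integer root y with |y| ≤ 4.
  x = -1: f_y(-1, y) = -3*y**2 + 20*y - 33; vanishes at y ∈ {3}. (-1, 3): f_x = 0, f = 0 — SINGULAR.
  x = 0: f_y(0, y) = -3*y**2 + 16*y - 23; no integer root y with |y| ≤ 4.
  x = 1: f_y(1, y) = -3*y**2 + 12*y - 17; no integer root y with |y| ≤ 4.
  x = 2: f_y(2, y) = -3*y**2 + 8*y - 15; no integer root y with |y| ≤ 4.
  x = 3: f_y(3, y) = -3*y**2 + 4*y - 17; no integer root y with |y| ≤ 4.
  x = 4: f_y(4, y) = -3*y**2 - 23; no integer root y with |y| ≤ 4.
Only singular point on the grid: (-1, 3).
Classify: substitute x = -1 + u, y = 3 + v and expand: f = -u**3 - 2*u**2*v - 2*u*v**2 - v**3 + v**2.
No constant or linear terms (consistent with a singular point). Quadratic part: v**2. Cubic part: -u**3 - 2*u**2*v - 2*u*v**2 - v**3.
The quadratic part v**2 is a perfect square, so there is a single (double) tangent line v = 0, i.e. y = 3. Restricting the cubic part to that line (v = 0) leaves -u**3 ≠ 0, so f is not divisible by v and the branch is v² ≈ u**3 to lowest order — this is a cusp.
Classification: cusp.


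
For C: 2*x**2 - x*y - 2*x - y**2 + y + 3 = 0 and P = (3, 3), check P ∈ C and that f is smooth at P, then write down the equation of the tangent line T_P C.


Tangent line at P: 7*x - 8*y + 3 = 0.

Step 1: f(3, 3) = 0, so P lies on C.
Step 2: partial derivatives
  f_x(x, y) = 4*x - y - 2, f_y(x, y) = -x - 2*y + 1.
  f_x(P) = 7, f_y(P) = -8 (gradient nonzero, so P is smooth).
Step 3: tangent line at P: 7·(x − 3) + -8·(y − 3) = 0.
Expanding: 7*x - 8*y + 3 = 0.


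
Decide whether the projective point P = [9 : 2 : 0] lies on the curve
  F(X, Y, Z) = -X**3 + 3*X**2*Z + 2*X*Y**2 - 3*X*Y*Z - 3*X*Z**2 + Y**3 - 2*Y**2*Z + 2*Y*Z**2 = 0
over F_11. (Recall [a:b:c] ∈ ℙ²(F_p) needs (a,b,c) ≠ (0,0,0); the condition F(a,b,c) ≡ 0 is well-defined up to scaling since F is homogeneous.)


F(9,2,0) ≡ 0 (mod 11); P is on the curve.

Evaluate F(9, 2, 0) term-by-term (mod 11).
  -X**3 ↦ -1·729·1·1 = -729
  3*X**2*Z ↦ 3·81·1·0 = 0
  2*X*Y**2 ↦ 2·9·4·1 = 72
  -3*X*Y*Z ↦ -3·9·2·0 = 0
  -3*X*Z**2 ↦ -3·9·1·0 = 0
  Y**3 ↦ 1·1·8·1 = 8
  -2*Y**2*Z ↦ -2·1·4·0 = 0
  2*Y*Z**2 ↦ 2·1·2·0 = 0
Sum: F(9, 2, 0) = (-729) + (0) + (72) + (0) + (0) + (8) + (0) + (0) = -649.
Reducing mod 11: -649 ≡ 0 (mod 11).
Since F(a, b, c) ≡ 0 (mod 11), P lies on the curve.


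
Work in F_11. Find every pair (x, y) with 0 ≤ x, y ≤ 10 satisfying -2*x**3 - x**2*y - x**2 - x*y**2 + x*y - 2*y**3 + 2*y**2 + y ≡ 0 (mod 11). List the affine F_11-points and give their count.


Affine F_11-points: {(0, 0), (0, 3), (0, 9), (2, 3), (2, 5), (3, 5), (3, 6), (5, 0), (5, 2), (6, 8), (7, 3), (8, 7)}; count = 12.

For each of the 121 pairs (x, y) ∈ F_11², evaluate f(x, y) mod 11. Record the zeros.
  x = 0: [0↦0, 1↦1, 2↦5, 3↦0, 4↦7, 5↦3, 6↦9, 7↦2, 8↦3, 9↦0, 10↦3]  zeros at y ∈ {0, 3, 9}
  x = 1: [0↦8, 1↦8, 2↦9, 3↦10, 4↦10, 5↦8, 6↦3, 7↦5, 8↦2, 9↦4, 10↦10]  zeros at y ∈ ∅
  x = 2: [0↦2, 1↦10, 2↦6, 3↦0, 4↦2, 5↦0, 6↦4, 7↦2, 8↦4, 9↦9, 10↦5]  zeros at y ∈ {3, 5}
  x = 3: [0↦3, 1↦6, 2↦6, 3↦2, 4↦4, 5↦0, 6↦0, 7↦3, 8↦8, 9↦3, 10↦9]  zeros at y ∈ {5, 6}
  x = 4: [0↦10, 1↦6, 2↦8, 3↦4, 4↦4, 5↦7, 6↦1, 7↦7, 8↦2, 9↦7, 10↦10]  zeros at y ∈ ∅
  x = 5: [0↦0, 1↦9, 2↦0, 3↦5, 4↦1, 5↦9, 6↦6, 7↦2, 8↦7, 9↦9, 10↦7]  zeros at y ∈ {0, 2}
  x = 6: [0↦5, 1↦3, 2↦3, 3↦4, 4↦5, 5↦5, 6↦3, 7↦9, 8↦0, 9↦8, 10↦10]  zeros at y ∈ {8}
  x = 7: [0↦2, 1↦9, 2↦5, 3↦0, 4↦4, 5↦5, 6↦2, 7↦5, 8↦2, 9↦3, 10↦7]  zeros at y ∈ {3}
  x = 8: [0↦1, 1↦4, 2↦5, 3↦3, 4↦8, 5↦8, 6↦2, 7↦0, 8↦1, 9↦4, 10↦8]  zeros at y ∈ {7}
  x = 9: [0↦1, 1↦9, 2↦2, 3↦1, 4↦5, 5↦2, 6↦2, 7↦4, 8↦7, 9↦10, 10↦1]  zeros at y ∈ ∅
  x = 10: [0↦1, 1↦1, 2↦6, 3↦4, 4↦5, 5↦8, 6↦1, 7↦5, 8↦8, 9↦9, 10↦7]  zeros at y ∈ ∅
Collecting zeros: affine points = {(0, 0), (0, 3), (0, 9), (2, 3), (2, 5), (3, 5), (3, 6), (5, 0), (5, 2), (6, 8), (7, 3), (8, 7)}.
Total count |C(F_11)_aff| = 12.


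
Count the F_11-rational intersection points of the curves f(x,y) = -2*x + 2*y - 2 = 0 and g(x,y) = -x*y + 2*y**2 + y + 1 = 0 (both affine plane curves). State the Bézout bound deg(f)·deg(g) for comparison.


Common zeros: {(9, 10)}; count = 1; Bézout bound = 2.

deg(f) = 1, deg(g) = 2, so Bézout bound = 2.
Scan x ∈ F_11. For each x, list the y ∈ F_11 with f(x, y) ≡ 0 and those with g(x, y) ≡ 0 (mod 11); the common zeros in that column are the intersection.
  x = 0: f ≡ 0 at y ∈ {1}; g ≡ 0 at y ∈ {2, 3}; common: ∅.
  x = 1: f ≡ 0 at y ∈ {2}; g ≡ 0 at y ∈ {4, 7}; common: ∅.
  x = 2: f ≡ 0 at y ∈ {3}; g ≡ 0 at y ∈ {8, 9}; common: ∅.
  x = 3: f ≡ 0 at y ∈ {4}; g ≡ 0 at y ∈ ∅; common: ∅.
  x = 4: f ≡ 0 at y ∈ {5}; g ≡ 0 at y ∈ {1, 6}; common: ∅.
  x = 5: f ≡ 0 at y ∈ {6}; g ≡ 0 at y ∈ ∅; common: ∅.
  x = 6: f ≡ 0 at y ∈ {7}; g ≡ 0 at y ∈ ∅; common: ∅.
  x = 7: f ≡ 0 at y ∈ {8}; g ≡ 0 at y ∈ ∅; common: ∅.
  x = 8: f ≡ 0 at y ∈ {9}; g ≡ 0 at y ∈ ∅; common: ∅.
  x = 9: f ≡ 0 at y ∈ {10}; g ≡ 0 at y ∈ {5, 10}; common: {10}.
  x = 10: f ≡ 0 at y ∈ {0}; g ≡ 0 at y ∈ ∅; common: ∅.
Collecting: common zeros = {(9, 10)}, so the count is 1.
Comparison with the Bézout bound: 1 ≤ 2 = deg(f)·deg(g), as expected for curves with no common component (the affine F_11-count falls short of the bound because intersections may lie at infinity, over extension fields, or carry multiplicity).


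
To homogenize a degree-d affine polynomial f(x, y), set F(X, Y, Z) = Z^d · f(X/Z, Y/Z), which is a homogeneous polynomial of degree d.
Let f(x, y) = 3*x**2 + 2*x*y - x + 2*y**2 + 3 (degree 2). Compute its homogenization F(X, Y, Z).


F(X, Y, Z) = 3*X**2 + 2*X*Y - X*Z + 2*Y**2 + 3*Z**2

deg(f) = 2.
Substitute x = X/Z, y = Y/Z into f, then multiply by Z^2.
  monomial 3·x^2·y^0 ↦ 3·X^2·Y^0·Z^0.
  monomial 2·x^1·y^1 ↦ 2·X^1·Y^1·Z^0.
  monomial -1·x^1·y^0 ↦ -1·X^1·Y^0·Z^1.
  monomial 2·x^0·y^2 ↦ 2·X^0·Y^2·Z^0.
  monomial 3·x^0·y^0 ↦ 3·X^0·Y^0·Z^2.
Collecting: F(X, Y, Z) = 3*X**2 + 2*X*Y - X*Z + 2*Y**2 + 3*Z**2.


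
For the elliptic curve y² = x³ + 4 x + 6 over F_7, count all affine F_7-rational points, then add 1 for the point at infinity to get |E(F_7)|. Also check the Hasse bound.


Affine points = {(1, 2), (1, 5), (2, 1), (2, 6), (4, 3), (4, 4), (5, 2), (5, 5), (6, 1), (6, 6)}; affine count = 10; |E(F_7)| = 11.

Discriminant check: Δ ∝ 4a³ + 27b² = 4·4³ + 27·6² = 4·64 + 27·36 ≡ 3 (mod 7). Nonzero ⇒ E is nonsingular.
For each x ∈ F_7, compute rhs = x³ + 4·x + 6 mod 7, then count y ∈ F_7 with y² ≡ rhs.
  x = 0: rhs = 6, matching y values: none (0 points).
  x = 1: rhs = 4, matching y values: 2, 5 (2 points).
  x = 2: rhs = 1, matching y values: 1, 6 (2 points).
  x = 3: rhs = 3, matching y values: none (0 points).
  x = 4: rhs = 2, matching y values: 3, 4 (2 points).
  x = 5: rhs = 4, matching y values: 2, 5 (2 points).
  x = 6: rhs = 1, matching y values: 1, 6 (2 points).
Total affine count: 10.
Full point count |E(F_7)| = 10 + 1 = 11.
Hasse bound: |11 − (7+1)| = |3| = 3 ≤ 2√7 ≈ 5.2915 ✓.


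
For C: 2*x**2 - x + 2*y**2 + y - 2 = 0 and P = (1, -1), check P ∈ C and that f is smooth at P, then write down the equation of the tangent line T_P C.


Tangent line at P: 3*x - 3*y - 6 = 0.

Step 1: f(1, -1) = 0, so P lies on C.
Step 2: partial derivatives
  f_x(x, y) = 4*x - 1, f_y(x, y) = 4*y + 1.
  f_x(P) = 3, f_y(P) = -3 (gradient nonzero, so P is smooth).
Step 3: tangent line at P: 3·(x − 1) + -3·(y − -1) = 0.
Expanding: 3*x - 3*y - 6 = 0.


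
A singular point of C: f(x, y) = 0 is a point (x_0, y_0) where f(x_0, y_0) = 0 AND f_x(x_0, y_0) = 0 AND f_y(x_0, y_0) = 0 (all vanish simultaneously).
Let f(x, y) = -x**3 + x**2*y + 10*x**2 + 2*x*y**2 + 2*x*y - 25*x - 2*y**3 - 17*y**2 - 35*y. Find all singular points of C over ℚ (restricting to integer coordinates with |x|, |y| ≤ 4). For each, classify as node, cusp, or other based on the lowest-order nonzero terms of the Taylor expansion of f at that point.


Singular points: {(3, -2)}; classification: node.

Compute partial derivatives:
  f_x = -3*x**2 + 2*x*y + 20*x + 2*y**2 + 2*y - 25.
  f_y = x**2 + 4*x*y + 2*x - 6*y**2 - 34*y - 35.
Scan x_0 ∈ {−4, ..., 4}. For each x_0, f_y(x_0, y) is a polynomial in y; find its integer roots y ∈ {−4, ..., 4}, then test f_x and f at those candidates.
  x = -4: f_y(-4, y) = -6*y**2 - 50*y - 27; no integer root y with |y| ≤ 4.
  x = -3: f_y(-3, y) = -6*y**2 - 46*y - 32; no integer root y with |y| ≤ 4.
  x = -2: f_y(-2, y) = -6*y**2 - 42*y - 35; no integer root y with |y| ≤ 4.
  x = -1: f_y(-1, y) = -6*y**2 - 38*y - 36; no integer root y with |y| ≤ 4.
  x = 0: f_y(0, y) = -6*y**2 - 34*y - 35; no integer root y with |y| ≤ 4.
  x = 1: f_y(1, y) = -6*y**2 - 30*y - 32; no integer root y with |y| ≤ 4.
  x = 2: f_y(2, y) = -6*y**2 - 26*y - 27; no integer root y with |y| ≤ 4.
  x = 3: f_y(3, y) = -6*y**2 - 22*y - 20; vanishes at y ∈ {-2}. (3, -2): f_x = 0, f = 0 — SINGULAR.
  x = 4: f_y(4, y) = -6*y**2 - 18*y - 11; no integer root y with |y| ≤ 4.
Only singular point on the grid: (3, -2).
Classify: substitute x = 3 + u, y = -2 + v and expand: f = -u**3 + u**2*v - u**2 + 2*u*v**2 - 2*v**3 + v**2.
No constant or linear terms (consistent with a singular point). Quadratic part: -u**2 + v**2. Cubic part: -u**3 + u**2*v + 2*u*v**2 - 2*v**3.
The quadratic part v**2 - u**2 = (v − u)(v + u) splits into two distinct linear factors, so there are two distinct tangent lines y − -2 = ±(x − 3) — this is a node (ordinary double point).
Classification: node.


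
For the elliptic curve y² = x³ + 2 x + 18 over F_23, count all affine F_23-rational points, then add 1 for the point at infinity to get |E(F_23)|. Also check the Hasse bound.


Affine points = {(0, 8), (0, 15), (6, 4), (6, 19), (9, 11), (9, 12), (10, 7), (10, 16), (16, 11), (16, 12), (20, 10), (20, 13), (21, 11), (21, 12)}; affine count = 14; |E(F_23)| = 15.

Discriminant check: Δ ∝ 4a³ + 27b² = 4·2³ + 27·18² = 4·8 + 27·324 ≡ 17 (mod 23). Nonzero ⇒ E is nonsingular.
For each x ∈ F_23, compute rhs = x³ + 2·x + 18 mod 23, then count y ∈ F_23 with y² ≡ rhs.
  x = 0: rhs = 18, matching y values: 8, 15 (2 points).
  x = 1: rhs = 21, matching y values: none (0 points).
  x = 2: rhs = 7, matching y values: none (0 points).
  x = 3: rhs = 5, matching y values: none (0 points).
  x = 4: rhs = 21, matching y values: none (0 points).
  x = 5: rhs = 15, matching y values: none (0 points).
  x = 6: rhs = 16, matching y values: 4, 19 (2 points).
  x = 7: rhs = 7, matching y values: none (0 points).
  x = 8: rhs = 17, matching y values: none (0 points).
  x = 9: rhs = 6, matching y values: 11, 12 (2 points).
  x = 10: rhs = 3, matching y values: 7, 16 (2 points).
  x = 11: rhs = 14, matching y values: none (0 points).
  x = 12: rhs = 22, matching y values: none (0 points).
  x = 13: rhs = 10, matching y values: none (0 points).
  x = 14: rhs = 7, matching y values: none (0 points).
  x = 15: rhs = 19, matching y values: none (0 points).
  x = 16: rhs = 6, matching y values: 11, 12 (2 points).
  x = 17: rhs = 20, matching y values: none (0 points).
  x = 18: rhs = 21, matching y values: none (0 points).
  x = 19: rhs = 15, matching y values: none (0 points).
  x = 20: rhs = 8, matching y values: 10, 13 (2 points).
  x = 21: rhs = 6, matching y values: 11, 12 (2 points).
  x = 22: rhs = 15, matching y values: none (0 points).
Total affine count: 14.
Full point count |E(F_23)| = 14 + 1 = 15.
Hasse bound: |15 − (23+1)| = |-9| = 9 ≤ 2√23 ≈ 9.5917 ✓.


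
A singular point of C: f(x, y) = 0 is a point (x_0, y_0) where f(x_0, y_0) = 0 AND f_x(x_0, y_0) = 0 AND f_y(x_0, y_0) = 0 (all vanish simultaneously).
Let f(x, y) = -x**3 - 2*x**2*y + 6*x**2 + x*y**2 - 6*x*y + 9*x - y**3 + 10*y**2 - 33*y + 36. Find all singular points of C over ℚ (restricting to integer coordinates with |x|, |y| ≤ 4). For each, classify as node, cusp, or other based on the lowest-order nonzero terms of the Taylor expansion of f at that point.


Singular points: {(0, 3)}; classification: cusp.

Compute partial derivatives:
  f_x = -3*x**2 - 4*x*y + 12*x + y**2 - 6*y + 9.
  f_y = -2*x**2 + 2*x*y - 6*x - 3*y**2 + 20*y - 33.
Scan x_0 ∈ {−4, ..., 4}. For each x_0, f_y(x_0, y) is a polynomial in y; find its integer roots y ∈ {−4, ..., 4}, then test f_x and f at those candidates.
  x = -4: f_y(-4, y) = -3*y**2 + 12*y - 41; no integer root y with |y| ≤ 4.
  x = -3: f_y(-3, y) = -3*y**2 + 14*y - 33; no integer root y with |y| ≤ 4.
  x = -2: f_y(-2, y) = -3*y**2 + 16*y - 29; no integer root y with |y| ≤ 4.
  x = -1: f_y(-1, y) = -3*y**2 + 18*y - 29; no integer root y with |y| ≤ 4.
  x = 0: f_y(0, y) = -3*y**2 + 20*y - 33; vanishes at y ∈ {3}. (0, 3): f_x = 0, f = 0 — SINGULAR.
  x = 1: f_y(1, y) = -3*y**2 + 22*y - 41; no integer root y with |y| ≤ 4.
  x = 2: f_y(2, y) = -3*y**2 + 24*y - 53; no integer root y with |y| ≤ 4.
  x = 3: f_y(3, y) = -3*y**2 + 26*y - 69; no integer root y with |y| ≤ 4.
  x = 4: f_y(4, y) = -3*y**2 + 28*y - 89; no integer root y with |y| ≤ 4.
Only singular point on the grid: (0, 3).
Classify: substitute x = 0 + u, y = 3 + v and expand: f = -u**3 - 2*u**2*v + u*v**2 - v**3 + v**2.
No constant or linear terms (consistent with a singular point). Quadratic part: v**2. Cubic part: -u**3 - 2*u**2*v + u*v**2 - v**3.
The quadratic part v**2 is a perfect square, so there is a single (double) tangent line v = 0, i.e. y = 3. Restricting the cubic part to that line (v = 0) leaves -u**3 ≠ 0, so f is not divisible by v and the branch is v² ≈ u**3 to lowest order — this is a cusp.
Classification: cusp.


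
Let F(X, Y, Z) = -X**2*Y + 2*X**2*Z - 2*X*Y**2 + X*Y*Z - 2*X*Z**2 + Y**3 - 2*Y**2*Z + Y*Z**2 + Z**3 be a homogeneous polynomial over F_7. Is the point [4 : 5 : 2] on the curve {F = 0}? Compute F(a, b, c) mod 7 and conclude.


F(4,5,2) ≡ 6 (mod 7); P is NOT on the curve.

Evaluate F(4, 5, 2) term-by-term (mod 7).
  -X**2*Y ↦ -1·16·5·1 = -80
  2*X**2*Z ↦ 2·16·1·2 = 64
  -2*X*Y**2 ↦ -2·4·25·1 = -200
  X*Y*Z ↦ 1·4·5·2 = 40
  -2*X*Z**2 ↦ -2·4·1·4 = -32
  Y**3 ↦ 1·1·125·1 = 125
  -2*Y**2*Z ↦ -2·1·25·2 = -100
  Y*Z**2 ↦ 1·1·5·4 = 20
  Z**3 ↦ 1·1·1·8 = 8
Sum: F(4, 5, 2) = (-80) + (64) + (-200) + (40) + (-32) + (125) + (-100) + (20) + (8) = -155.
Reducing mod 7: -155 ≡ 6 (mod 7).
Since F(a, b, c) ≡ 6 ≠ 0 (mod 7), P does NOT lie on the curve.


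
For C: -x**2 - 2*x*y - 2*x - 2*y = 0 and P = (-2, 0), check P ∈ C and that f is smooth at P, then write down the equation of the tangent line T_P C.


Tangent line at P: 2*x + 2*y + 4 = 0.

Step 1: f(-2, 0) = 0, so P lies on C.
Step 2: partial derivatives
  f_x(x, y) = -2*x - 2*y - 2, f_y(x, y) = -2*x - 2.
  f_x(P) = 2, f_y(P) = 2 (gradient nonzero, so P is smooth).
Step 3: tangent line at P: 2·(x − -2) + 2·(y − 0) = 0.
Expanding: 2*x + 2*y + 4 = 0.


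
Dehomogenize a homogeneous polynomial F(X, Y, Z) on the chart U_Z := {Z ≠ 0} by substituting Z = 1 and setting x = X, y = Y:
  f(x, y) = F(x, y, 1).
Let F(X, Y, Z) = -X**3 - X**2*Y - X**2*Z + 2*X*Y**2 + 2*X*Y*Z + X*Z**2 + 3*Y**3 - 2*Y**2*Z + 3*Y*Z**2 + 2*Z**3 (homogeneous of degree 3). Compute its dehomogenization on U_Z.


f(x, y) = -x**3 - x**2*y - x**2 + 2*x*y**2 + 2*x*y + x + 3*y**3 - 2*y**2 + 3*y + 2

On U_Z we set Z = 1. Each monomial c·X^i·Y^j·Z^k in F becomes c·x^i·y^j·1^k = c·x^i·y^j.
Substituting Z = 1: F(X, Y, 1) = -x**3 - x**2*y - x**2 + 2*x*y**2 + 2*x*y + x + 3*y**3 - 2*y**2 + 3*y + 2.
Note: deg(f) ≤ deg(F) = 3; strict inequality happens when F is divisible by Z (lost terms).


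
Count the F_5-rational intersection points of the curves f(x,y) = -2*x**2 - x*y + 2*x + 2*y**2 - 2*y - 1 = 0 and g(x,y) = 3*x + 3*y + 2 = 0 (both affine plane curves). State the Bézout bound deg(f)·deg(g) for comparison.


Common zeros: {(3, 3)}; count = 1; Bézout bound = 2.

deg(f) = 2, deg(g) = 1, so Bézout bound = 2.
Scan x ∈ F_5. For each x, list the y ∈ F_5 with f(x, y) ≡ 0 and those with g(x, y) ≡ 0 (mod 5); the common zeros in that column are the intersection.
  x = 0: f ≡ 0 at y ∈ ∅; g ≡ 0 at y ∈ {1}; common: ∅.
  x = 1: f ≡ 0 at y ∈ ∅; g ≡ 0 at y ∈ {0}; common: ∅.
  x = 2: f ≡ 0 at y ∈ {0, 2}; g ≡ 0 at y ∈ {4}; common: ∅.
  x = 3: f ≡ 0 at y ∈ {2, 3}; g ≡ 0 at y ∈ {3}; common: {3}.
  x = 4: f ≡ 0 at y ∈ {0, 3}; g ≡ 0 at y ∈ {2}; common: ∅.
Collecting: common zeros = {(3, 3)}, so the count is 1.
Comparison with the Bézout bound: 1 ≤ 2 = deg(f)·deg(g), as expected for curves with no common component (the affine F_5-count falls short of the bound because intersections may lie at infinity, over extension fields, or carry multiplicity).


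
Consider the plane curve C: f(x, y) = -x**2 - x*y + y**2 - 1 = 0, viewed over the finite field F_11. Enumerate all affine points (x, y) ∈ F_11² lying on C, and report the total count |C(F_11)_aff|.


Affine F_11-points: {(0, 1), (0, 10), (1, 2), (1, 10), (3, 5), (3, 9), (8, 2), (8, 6), (10, 1), (10, 9)}; count = 10.

For each of the 121 pairs (x, y) ∈ F_11², evaluate f(x, y) mod 11. Record the zeros.
  x = 0: [0↦10, 1↦0, 2↦3, 3↦8, 4↦4, 5↦2, 6↦2, 7↦4, 8↦8, 9↦3, 10↦0]  zeros at y ∈ {1, 10}
  x = 1: [0↦9, 1↦9, 2↦0, 3↦4, 4↦10, 5↦7, 6↦6, 7↦7, 8↦10, 9↦4, 10↦0]  zeros at y ∈ {2, 10}
  x = 2: [0↦6, 1↦5, 2↦6, 3↦9, 4↦3, 5↦10, 6↦8, 7↦8, 8↦10, 9↦3, 10↦9]  zeros at y ∈ ∅
  x = 3: [0↦1, 1↦10, 2↦10, 3↦1, 4↦5, 5↦0, 6↦8, 7↦7, 8↦8, 9↦0, 10↦5]  zeros at y ∈ {5, 9}
  x = 4: [0↦5, 1↦2, 2↦1, 3↦2, 4↦5, 5↦10, 6↦6, 7↦4, 8↦4, 9↦6, 10↦10]  zeros at y ∈ ∅
  x = 5: [0↦7, 1↦3, 2↦1, 3↦1, 4↦3, 5↦7, 6↦2, 7↦10, 8↦9, 9↦10, 10↦2]  zeros at y ∈ ∅
  x = 6: [0↦7, 1↦2, 2↦10, 3↦9, 4↦10, 5↦2, 6↦7, 7↦3, 8↦1, 9↦1, 10↦3]  zeros at y ∈ ∅
  x = 7: [0↦5, 1↦10, 2↦6, 3↦4, 4↦4, 5↦6, 6↦10, 7↦5, 8↦2, 9↦1, 10↦2]  zeros at y ∈ ∅
  x = 8: [0↦1, 1↦5, 2↦0, 3↦8, 4↦7, 5↦8, 6↦0, 7↦5, 8↦1, 9↦10, 10↦10]  zeros at y ∈ {2, 6}
  x = 9: [0↦6, 1↦9, 2↦3, 3↦10, 4↦8, 5↦8, 6↦10, 7↦3, 8↦9, 9↦6, 10↦5]  zeros at y ∈ ∅
  x = 10: [0↦9, 1↦0, 2↦4, 3↦10, 4↦7, 5↦6, 6↦7, 7↦10, 8↦4, 9↦0, 10↦9]  zeros at y ∈ {1, 9}
Collecting zeros: affine points = {(0, 1), (0, 10), (1, 2), (1, 10), (3, 5), (3, 9), (8, 2), (8, 6), (10, 1), (10, 9)}.
Total count |C(F_11)_aff| = 10.


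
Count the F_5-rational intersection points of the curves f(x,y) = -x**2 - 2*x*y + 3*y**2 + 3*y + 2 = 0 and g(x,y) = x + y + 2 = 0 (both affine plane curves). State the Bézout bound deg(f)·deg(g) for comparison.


Common zeros: {(1, 2), (2, 1)}; count = 2; Bézout bound = 2.

deg(f) = 2, deg(g) = 1, so Bézout bound = 2.
Scan x ∈ F_5. For each x, list the y ∈ F_5 with f(x, y) ≡ 0 and those with g(x, y) ≡ 0 (mod 5); the common zeros in that column are the intersection.
  x = 0: f ≡ 0 at y ∈ {2}; g ≡ 0 at y ∈ {3}; common: ∅.
  x = 1: f ≡ 0 at y ∈ {1, 2}; g ≡ 0 at y ∈ {2}; common: {2}.
  x = 2: f ≡ 0 at y ∈ {1}; g ≡ 0 at y ∈ {1}; common: {1}.
  x = 3: f ≡ 0 at y ∈ ∅; g ≡ 0 at y ∈ {0}; common: ∅.
  x = 4: f ≡ 0 at y ∈ ∅; g ≡ 0 at y ∈ {4}; common: ∅.
Collecting: common zeros = {(1, 2), (2, 1)}, so the count is 2.
Comparison with the Bézout bound: 2 ≤ 2 = deg(f)·deg(g), as expected for curves with no common component (the bound is attained).


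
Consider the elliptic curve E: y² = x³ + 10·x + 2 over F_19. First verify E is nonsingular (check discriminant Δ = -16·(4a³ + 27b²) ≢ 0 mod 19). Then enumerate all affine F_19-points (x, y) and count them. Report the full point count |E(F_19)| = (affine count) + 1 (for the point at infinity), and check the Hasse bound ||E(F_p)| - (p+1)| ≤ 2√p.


Affine points = {(2, 7), (2, 12), (4, 7), (4, 12), (5, 5), (5, 14), (7, 4), (7, 15), (8, 9), (8, 10), (9, 2), (9, 17), (10, 0), (12, 8), (12, 11), (13, 7), (13, 12), (14, 6), (14, 13)}; affine count = 19; |E(F_19)| = 20.

Discriminant check: Δ ∝ 4a³ + 27b² = 4·10³ + 27·2² = 4·1000 + 27·4 ≡ 4 (mod 19). Nonzero ⇒ E is nonsingular.
For each x ∈ F_19, compute rhs = x³ + 10·x + 2 mod 19, then count y ∈ F_19 with y² ≡ rhs.
  x = 0: rhs = 2, matching y values: none (0 points).
  x = 1: rhs = 13, matching y values: none (0 points).
  x = 2: rhs = 11, matching y values: 7, 12 (2 points).
  x = 3: rhs = 2, matching y values: none (0 points).
  x = 4: rhs = 11, matching y values: 7, 12 (2 points).
  x = 5: rhs = 6, matching y values: 5, 14 (2 points).
  x = 6: rhs = 12, matching y values: none (0 points).
  x = 7: rhs = 16, matching y values: 4, 15 (2 points).
  x = 8: rhs = 5, matching y values: 9, 10 (2 points).
  x = 9: rhs = 4, matching y values: 2, 17 (2 points).
  x = 10: rhs = 0, matching y values: 0 (1 points).
  x = 11: rhs = 18, matching y values: none (0 points).
  x = 12: rhs = 7, matching y values: 8, 11 (2 points).
  x = 13: rhs = 11, matching y values: 7, 12 (2 points).
  x = 14: rhs = 17, matching y values: 6, 13 (2 points).
  x = 15: rhs = 12, matching y values: none (0 points).
  x = 16: rhs = 2, matching y values: none (0 points).
  x = 17: rhs = 12, matching y values: none (0 points).
  x = 18: rhs = 10, matching y values: none (0 points).
Total affine count: 19.
Full point count |E(F_19)| = 19 + 1 = 20.
Hasse bound: |20 − (19+1)| = |0| = 0 ≤ 2√19 ≈ 8.7178 ✓.


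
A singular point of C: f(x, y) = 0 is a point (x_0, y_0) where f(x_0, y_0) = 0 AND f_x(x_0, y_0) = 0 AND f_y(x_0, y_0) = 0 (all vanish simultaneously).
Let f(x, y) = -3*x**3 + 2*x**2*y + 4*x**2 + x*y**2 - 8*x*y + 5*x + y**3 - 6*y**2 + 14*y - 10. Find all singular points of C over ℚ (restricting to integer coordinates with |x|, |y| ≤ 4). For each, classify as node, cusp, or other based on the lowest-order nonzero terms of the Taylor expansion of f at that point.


Singular points: {(1, 2)}; classification: node.

Compute partial derivatives:
  f_x = -9*x**2 + 4*x*y + 8*x + y**2 - 8*y + 5.
  f_y = 2*x**2 + 2*x*y - 8*x + 3*y**2 - 12*y + 14.
Scan x_0 ∈ {−4, ..., 4}. For each x_0, f_y(x_0, y) is a polynomial in y; find its integer roots y ∈ {−4, ..., 4}, then test f_x and f at those candidates.
  x = -4: f_y(-4, y) = 3*y**2 - 20*y + 78; no integer root y with |y| ≤ 4.
  x = -3: f_y(-3, y) = 3*y**2 - 18*y + 56; no integer root y with |y| ≤ 4.
  x = -2: f_y(-2, y) = 3*y**2 - 16*y + 38; no integer root y with |y| ≤ 4.
  x = -1: f_y(-1, y) = 3*y**2 - 14*y + 24; no integer root y with |y| ≤ 4.
  x = 0: f_y(0, y) = 3*y**2 - 12*y + 14; no integer root y with |y| ≤ 4.
  x = 1: f_y(1, y) = 3*y**2 - 10*y + 8; vanishes at y ∈ {2}. (1, 2): f_x = 0, f = 0 — SINGULAR.
  x = 2: f_y(2, y) = 3*y**2 - 8*y + 6; no integer root y with |y| ≤ 4.
  x = 3: f_y(3, y) = 3*y**2 - 6*y + 8; no integer root y with |y| ≤ 4.
  x = 4: f_y(4, y) = 3*y**2 - 4*y + 14; no integer root y with |y| ≤ 4.
Only singular point on the grid: (1, 2).
Classify: substitute x = 1 + u, y = 2 + v and expand: f = -3*u**3 + 2*u**2*v - u**2 + u*v**2 + v**3 + v**2.
No constant or linear terms (consistent with a singular point). Quadratic part: -u**2 + v**2. Cubic part: -3*u**3 + 2*u**2*v + u*v**2 + v**3.
The quadratic part v**2 - u**2 = (v − u)(v + u) splits into two distinct linear factors, so there are two distinct tangent lines y − 2 = ±(x − 1) — this is a node (ordinary double point).
Classification: node.


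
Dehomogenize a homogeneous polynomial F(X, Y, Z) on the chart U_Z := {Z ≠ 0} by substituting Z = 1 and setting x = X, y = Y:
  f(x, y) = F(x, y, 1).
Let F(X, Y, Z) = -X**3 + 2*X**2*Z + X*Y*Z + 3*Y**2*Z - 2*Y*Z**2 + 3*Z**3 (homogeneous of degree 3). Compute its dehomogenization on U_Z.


f(x, y) = -x**3 + 2*x**2 + x*y + 3*y**2 - 2*y + 3

On U_Z we set Z = 1. Each monomial c·X^i·Y^j·Z^k in F becomes c·x^i·y^j·1^k = c·x^i·y^j.
Substituting Z = 1: F(X, Y, 1) = -x**3 + 2*x**2 + x*y + 3*y**2 - 2*y + 3.
Note: deg(f) ≤ deg(F) = 3; strict inequality happens when F is divisible by Z (lost terms).


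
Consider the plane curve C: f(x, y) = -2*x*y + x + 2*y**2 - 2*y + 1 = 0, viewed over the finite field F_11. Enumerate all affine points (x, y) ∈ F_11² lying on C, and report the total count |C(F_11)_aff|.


Affine F_11-points: {(1, 1), (2, 4), (2, 10), (4, 7), (4, 9), (7, 3), (7, 5), (9, 2), (9, 8), (10, 0)}; count = 10.

For each of the 121 pairs (x, y) ∈ F_11², evaluate f(x, y) mod 11. Record the zeros.
  x = 0: [0↦1, 1↦1, 2↦5, 3↦2, 4↦3, 5↦8, 6↦6, 7↦8, 8↦3, 9↦2, 10↦5]  zeros at y ∈ ∅
  x = 1: [0↦2, 1↦0, 2↦2, 3↦8, 4↦7, 5↦10, 6↦6, 7↦6, 8↦10, 9↦7, 10↦8]  zeros at y ∈ {1}
  x = 2: [0↦3, 1↦10, 2↦10, 3↦3, 4↦0, 5↦1, 6↦6, 7↦4, 8↦6, 9↦1, 10↦0]  zeros at y ∈ {4, 10}
  x = 3: [0↦4, 1↦9, 2↦7, 3↦9, 4↦4, 5↦3, 6↦6, 7↦2, 8↦2, 9↦6, 10↦3]  zeros at y ∈ ∅
  x = 4: [0↦5, 1↦8, 2↦4, 3↦4, 4↦8, 5↦5, 6↦6, 7↦0, 8↦9, 9↦0, 10↦6]  zeros at y ∈ {7, 9}
  x = 5: [0↦6, 1↦7, 2↦1, 3↦10, 4↦1, 5↦7, 6↦6, 7↦9, 8↦5, 9↦5, 10↦9]  zeros at y ∈ ∅
  x = 6: [0↦7, 1↦6, 2↦9, 3↦5, 4↦5, 5↦9, 6↦6, 7↦7, 8↦1, 9↦10, 10↦1]  zeros at y ∈ ∅
  x = 7: [0↦8, 1↦5, 2↦6, 3↦0, 4↦9, 5↦0, 6↦6, 7↦5, 8↦8, 9↦4, 10↦4]  zeros at y ∈ {3, 5}
  x = 8: [0↦9, 1↦4, 2↦3, 3↦6, 4↦2, 5↦2, 6↦6, 7↦3, 8↦4, 9↦9, 10↦7]  zeros at y ∈ ∅
  x = 9: [0↦10, 1↦3, 2↦0, 3↦1, 4↦6, 5↦4, 6↦6, 7↦1, 8↦0, 9↦3, 10↦10]  zeros at y ∈ {2, 8}
  x = 10: [0↦0, 1↦2, 2↦8, 3↦7, 4↦10, 5↦6, 6↦6, 7↦10, 8↦7, 9↦8, 10↦2]  zeros at y ∈ {0}
Collecting zeros: affine points = {(1, 1), (2, 4), (2, 10), (4, 7), (4, 9), (7, 3), (7, 5), (9, 2), (9, 8), (10, 0)}.
Total count |C(F_11)_aff| = 10.


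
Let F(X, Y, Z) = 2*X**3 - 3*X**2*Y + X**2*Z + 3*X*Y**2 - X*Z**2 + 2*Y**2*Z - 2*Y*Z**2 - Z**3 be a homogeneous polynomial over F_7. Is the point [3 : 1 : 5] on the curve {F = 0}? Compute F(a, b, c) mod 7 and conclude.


F(3,1,5) ≡ 2 (mod 7); P is NOT on the curve.

Evaluate F(3, 1, 5) term-by-term (mod 7).
  2*X**3 ↦ 2·27·1·1 = 54
  -3*X**2*Y ↦ -3·9·1·1 = -27
  X**2*Z ↦ 1·9·1·5 = 45
  3*X*Y**2 ↦ 3·3·1·1 = 9
  -X*Z**2 ↦ -1·3·1·25 = -75
  2*Y**2*Z ↦ 2·1·1·5 = 10
  -2*Y*Z**2 ↦ -2·1·1·25 = -50
  -Z**3 ↦ -1·1·1·125 = -125
Sum: F(3, 1, 5) = (54) + (-27) + (45) + (9) + (-75) + (10) + (-50) + (-125) = -159.
Reducing mod 7: -159 ≡ 2 (mod 7).
Since F(a, b, c) ≡ 2 ≠ 0 (mod 7), P does NOT lie on the curve.


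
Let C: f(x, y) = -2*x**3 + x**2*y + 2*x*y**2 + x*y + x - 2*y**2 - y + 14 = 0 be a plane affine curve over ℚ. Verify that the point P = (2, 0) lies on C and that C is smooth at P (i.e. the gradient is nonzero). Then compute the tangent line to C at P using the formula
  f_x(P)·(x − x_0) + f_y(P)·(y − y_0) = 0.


Tangent line at P: -23*x + 5*y + 46 = 0.

Step 1: f(2, 0) = 0, so P lies on C.
Step 2: partial derivatives
  f_x(x, y) = -6*x**2 + 2*x*y + 2*y**2 + y + 1, f_y(x, y) = x**2 + 4*x*y + x - 4*y - 1.
  f_x(P) = -23, f_y(P) = 5 (gradient nonzero, so P is smooth).
Step 3: tangent line at P: -23·(x − 2) + 5·(y − 0) = 0.
Expanding: -23*x + 5*y + 46 = 0.


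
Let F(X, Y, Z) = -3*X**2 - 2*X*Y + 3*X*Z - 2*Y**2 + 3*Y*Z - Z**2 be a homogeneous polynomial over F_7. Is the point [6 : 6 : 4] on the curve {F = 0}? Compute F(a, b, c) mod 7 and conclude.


F(6,6,4) ≡ 2 (mod 7); P is NOT on the curve.

Evaluate F(6, 6, 4) term-by-term (mod 7).
  -3*X**2 ↦ -3·36·1·1 = -108
  -2*X*Y ↦ -2·6·6·1 = -72
  3*X*Z ↦ 3·6·1·4 = 72
  -2*Y**2 ↦ -2·1·36·1 = -72
  3*Y*Z ↦ 3·1·6·4 = 72
  -Z**2 ↦ -1·1·1·16 = -16
Sum: F(6, 6, 4) = (-108) + (-72) + (72) + (-72) + (72) + (-16) = -124.
Reducing mod 7: -124 ≡ 2 (mod 7).
Since F(a, b, c) ≡ 2 ≠ 0 (mod 7), P does NOT lie on the curve.


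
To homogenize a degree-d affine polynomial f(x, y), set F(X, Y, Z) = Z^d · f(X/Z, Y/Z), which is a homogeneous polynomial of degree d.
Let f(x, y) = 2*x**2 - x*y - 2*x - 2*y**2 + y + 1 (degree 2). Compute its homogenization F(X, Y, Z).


F(X, Y, Z) = 2*X**2 - X*Y - 2*X*Z - 2*Y**2 + Y*Z + Z**2

deg(f) = 2.
Substitute x = X/Z, y = Y/Z into f, then multiply by Z^2.
  monomial 2·x^2·y^0 ↦ 2·X^2·Y^0·Z^0.
  monomial -1·x^1·y^1 ↦ -1·X^1·Y^1·Z^0.
  monomial -2·x^1·y^0 ↦ -2·X^1·Y^0·Z^1.
  monomial -2·x^0·y^2 ↦ -2·X^0·Y^2·Z^0.
  monomial 1·x^0·y^1 ↦ 1·X^0·Y^1·Z^1.
  monomial 1·x^0·y^0 ↦ 1·X^0·Y^0·Z^2.
Collecting: F(X, Y, Z) = 2*X**2 - X*Y - 2*X*Z - 2*Y**2 + Y*Z + Z**2.
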